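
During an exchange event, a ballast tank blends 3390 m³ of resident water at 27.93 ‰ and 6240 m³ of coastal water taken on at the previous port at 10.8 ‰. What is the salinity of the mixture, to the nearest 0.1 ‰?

By conservation of dissolved salt,
salt = 3,390×27.93 + 6,240×10.8 = 94,682.7 + 67,392 = 162,074.7
volume = 3,390 + 6,240 = 9,630 m³
S = 162,074.7 / 9,630 = 16.83 ‰

16.8 ‰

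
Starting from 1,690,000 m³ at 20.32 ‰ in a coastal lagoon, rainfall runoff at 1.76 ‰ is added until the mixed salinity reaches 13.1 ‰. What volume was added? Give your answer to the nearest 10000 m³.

1080000 m³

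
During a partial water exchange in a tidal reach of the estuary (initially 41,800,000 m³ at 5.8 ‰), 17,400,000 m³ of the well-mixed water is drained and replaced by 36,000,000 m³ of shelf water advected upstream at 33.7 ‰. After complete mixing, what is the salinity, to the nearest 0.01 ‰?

22.43 ‰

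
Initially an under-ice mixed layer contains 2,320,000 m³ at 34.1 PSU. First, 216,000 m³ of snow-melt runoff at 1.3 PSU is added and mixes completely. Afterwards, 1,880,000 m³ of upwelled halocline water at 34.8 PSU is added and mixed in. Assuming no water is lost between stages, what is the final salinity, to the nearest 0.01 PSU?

32.79 PSU

By conservation of dissolved salt,
Initial salt = 2,320,000×34.1 = 79,112,000
After stage 1: salt = 79,112,000 + 216,000×1.3 = 79,392,800; volume = 2,536,000 m³; S = 31.306 PSU
After stage 2: salt = 79,392,800 + 1,880,000×34.8 = 144,816,800; volume = 4,416,000 m³
S = 144,816,800 / 4,416,000 = 32.7937 PSU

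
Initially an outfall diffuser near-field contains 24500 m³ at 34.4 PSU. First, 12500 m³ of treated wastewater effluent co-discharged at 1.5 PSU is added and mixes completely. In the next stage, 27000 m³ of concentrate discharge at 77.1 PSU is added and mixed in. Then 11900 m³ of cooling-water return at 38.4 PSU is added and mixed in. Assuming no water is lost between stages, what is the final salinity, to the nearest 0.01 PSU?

44.80 PSU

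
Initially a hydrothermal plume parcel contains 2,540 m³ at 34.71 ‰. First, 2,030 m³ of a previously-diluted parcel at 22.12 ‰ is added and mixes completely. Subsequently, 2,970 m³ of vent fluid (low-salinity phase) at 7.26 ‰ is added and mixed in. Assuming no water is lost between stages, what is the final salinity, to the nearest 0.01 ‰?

20.51 ‰

Total salt / total volume:
Initial salt = 2,540×34.71 = 88,163.4
After stage 1: salt = 88,163.4 + 2,030×22.12 = 133,067; volume = 4,570 m³; S = 29.118 ‰
After stage 2: salt = 133,067 + 2,970×7.26 = 154,629.2; volume = 7,540 m³
S = 154,629.2 / 7,540 = 20.5079 ‰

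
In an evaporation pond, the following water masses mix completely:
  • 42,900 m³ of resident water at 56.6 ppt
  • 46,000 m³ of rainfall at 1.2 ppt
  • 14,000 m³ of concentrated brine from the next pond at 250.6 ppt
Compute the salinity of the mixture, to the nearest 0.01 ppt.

58.23 ppt

Salt balance:
salt = 42,900×56.6 + 46,000×1.2 + 14,000×250.6 = 2,428,140 + 55,200 + 3,508,400 = 5,991,740
volume = 42,900 + 46,000 + 14,000 = 102,900 m³
S = 5,991,740 / 102,900 = 58.2288 ppt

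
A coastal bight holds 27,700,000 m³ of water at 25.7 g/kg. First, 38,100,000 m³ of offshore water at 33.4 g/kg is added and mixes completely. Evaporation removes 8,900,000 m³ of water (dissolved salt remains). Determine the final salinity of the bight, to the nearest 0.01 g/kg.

34.88 g/kg

After mixing: salt = 27,700,000×25.7 + 38,100,000×33.4 = 1,984,430,000; volume = 65,800,000 m³
After evaporation: salt unchanged = 1,984,430,000; volume = 65,800,000 − 8,900,000 = 56,900,000 m³
S = 1,984,430,000 / 56,900,000 = 34.8757 g/kg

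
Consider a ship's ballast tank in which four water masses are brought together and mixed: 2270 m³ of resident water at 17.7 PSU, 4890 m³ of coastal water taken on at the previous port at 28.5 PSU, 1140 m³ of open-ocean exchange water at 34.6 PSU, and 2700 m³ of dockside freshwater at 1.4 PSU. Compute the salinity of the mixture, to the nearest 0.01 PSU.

Weighted by volume,
salt = 2,270×17.7 + 4,890×28.5 + 1,140×34.6 + 2,700×1.4 = 40,179 + 139,365 + 39,444 + 3,780 = 222,768
volume = 2,270 + 4,890 + 1,140 + 2,700 = 11,000 m³
S = 222,768 / 11,000 = 20.2516 PSU

20.25 PSU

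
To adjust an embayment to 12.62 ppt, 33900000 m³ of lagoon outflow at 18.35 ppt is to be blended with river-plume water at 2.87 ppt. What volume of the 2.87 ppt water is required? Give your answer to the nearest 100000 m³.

19900000 m³

Salt balance: 33,900,000×18.35 + V×2.87 = (33,900,000+V)×12.62
622,065,000 + 2.87V = 427,818,000 + 12.62V
194,247,000 = 9.75V
V = 19,922,769.23 m³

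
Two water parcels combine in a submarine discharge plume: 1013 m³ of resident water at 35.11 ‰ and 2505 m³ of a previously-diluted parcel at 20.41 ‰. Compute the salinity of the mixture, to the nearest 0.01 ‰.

Mass of salt is conserved:
salt = 1,013×35.11 + 2,505×20.41 = 35,566.43 + 51,127.05 = 86,693.48
volume = 1,013 + 2,505 = 3,518 m³
S = 86,693.48 / 3,518 = 24.6428 ‰

24.64 ‰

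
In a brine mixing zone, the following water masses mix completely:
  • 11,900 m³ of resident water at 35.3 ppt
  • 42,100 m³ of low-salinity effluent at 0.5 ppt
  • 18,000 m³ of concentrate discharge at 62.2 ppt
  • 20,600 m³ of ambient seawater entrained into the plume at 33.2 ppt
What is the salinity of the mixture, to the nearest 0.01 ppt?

Total salt / total volume:
salt = 11,900×35.3 + 42,100×0.5 + 18,000×62.2 + 20,600×33.2 = 420,070 + 21,050 + 1,119,600 + 683,920 = 2,244,640
volume = 11,900 + 42,100 + 18,000 + 20,600 = 92,600 m³
S = 2,244,640 / 92,600 = 24.2402 ppt

24.24 ppt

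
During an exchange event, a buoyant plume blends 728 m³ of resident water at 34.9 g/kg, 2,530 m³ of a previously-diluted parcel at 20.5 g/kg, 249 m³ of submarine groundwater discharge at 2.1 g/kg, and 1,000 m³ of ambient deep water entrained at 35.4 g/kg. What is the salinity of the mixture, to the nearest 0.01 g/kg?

By conservation of dissolved salt,
salt = 728×34.9 + 2,530×20.5 + 249×2.1 + 1,000×35.4 = 25,407.2 + 51,865 + 522.9 + 35,400 = 113,195.1
volume = 728 + 2,530 + 249 + 1,000 = 4,507 m³
S = 113,195.1 / 4,507 = 25.1154 g/kg

25.12 g/kg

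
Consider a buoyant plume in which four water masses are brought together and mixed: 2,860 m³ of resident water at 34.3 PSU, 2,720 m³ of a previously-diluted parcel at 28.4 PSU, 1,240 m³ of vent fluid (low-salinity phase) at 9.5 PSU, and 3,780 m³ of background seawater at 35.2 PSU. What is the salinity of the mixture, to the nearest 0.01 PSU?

30.21 PSU

Conserving salt mass:
salt = 2,860×34.3 + 2,720×28.4 + 1,240×9.5 + 3,780×35.2 = 98,098 + 77,248 + 11,780 + 133,056 = 320,182
volume = 2,860 + 2,720 + 1,240 + 3,780 = 10,600 m³
S = 320,182 / 10,600 = 30.2058 PSU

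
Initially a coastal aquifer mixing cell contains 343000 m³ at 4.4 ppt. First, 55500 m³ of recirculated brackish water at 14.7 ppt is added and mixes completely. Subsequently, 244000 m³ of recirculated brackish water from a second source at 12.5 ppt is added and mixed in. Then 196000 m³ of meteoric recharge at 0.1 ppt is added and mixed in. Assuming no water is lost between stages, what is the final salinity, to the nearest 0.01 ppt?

6.43 ppt

Salt balance:
Initial salt = 343,000×4.4 = 1,509,200
After stage 1: salt = 1,509,200 + 55,500×14.7 = 2,325,050; volume = 398,500 m³; S = 5.835 ppt
After stage 2: salt = 2,325,050 + 244,000×12.5 = 5,375,050; volume = 642,500 m³; S = 8.366 ppt
After stage 3: salt = 5,375,050 + 196,000×0.1 = 5,394,650; volume = 838,500 m³
S = 5,394,650 / 838,500 = 6.4337 ppt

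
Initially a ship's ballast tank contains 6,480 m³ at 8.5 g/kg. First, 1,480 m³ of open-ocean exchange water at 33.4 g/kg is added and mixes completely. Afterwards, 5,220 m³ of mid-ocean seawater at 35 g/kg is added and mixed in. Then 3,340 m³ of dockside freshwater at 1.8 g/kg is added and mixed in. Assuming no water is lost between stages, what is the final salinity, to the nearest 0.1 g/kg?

17.7 g/kg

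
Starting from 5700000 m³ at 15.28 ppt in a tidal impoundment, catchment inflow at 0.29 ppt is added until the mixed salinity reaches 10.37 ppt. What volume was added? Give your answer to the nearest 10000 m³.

2780000 m³

Salt balance: 5,700,000×15.28 + V×0.29 = (5,700,000+V)×10.37
87,096,000 + 0.29V = 59,109,000 + 10.37V
27,987,000 = 10.08V
V = 2,776,488.1 m³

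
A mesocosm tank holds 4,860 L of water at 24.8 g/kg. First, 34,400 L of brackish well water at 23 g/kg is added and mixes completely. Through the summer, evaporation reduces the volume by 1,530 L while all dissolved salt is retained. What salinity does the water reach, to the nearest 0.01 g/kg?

24.16 g/kg

After mixing: salt = 4,860×24.8 + 34,400×23 = 911,728; volume = 39,260 L
After evaporation: salt unchanged = 911,728; volume = 39,260 − 1,530 = 37,730 L
S = 911,728 / 37,730 = 24.1645 g/kg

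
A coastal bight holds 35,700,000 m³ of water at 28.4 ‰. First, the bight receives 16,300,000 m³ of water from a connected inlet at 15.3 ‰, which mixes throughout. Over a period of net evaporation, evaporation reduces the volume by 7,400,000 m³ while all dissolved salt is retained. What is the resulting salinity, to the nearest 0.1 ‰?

After mixing: salt = 35,700,000×28.4 + 16,300,000×15.3 = 1,263,270,000; volume = 52,000,000 m³
After evaporation: salt unchanged = 1,263,270,000; volume = 52,000,000 − 7,400,000 = 44,600,000 m³
S = 1,263,270,000 / 44,600,000 = 28.3244 ‰

28.3 ‰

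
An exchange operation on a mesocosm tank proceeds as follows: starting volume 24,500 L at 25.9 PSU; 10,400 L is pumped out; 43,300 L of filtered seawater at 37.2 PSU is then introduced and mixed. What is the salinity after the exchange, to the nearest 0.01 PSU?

34.42 PSU

Remaining after removal: 14,100 L at 25.9 PSU (salt = 365,190)
After addition: salt = 365,190 + 43,300×37.2 = 1,975,950; volume = 57,400 L
S = 1,975,950 / 57,400 = 34.4242 PSU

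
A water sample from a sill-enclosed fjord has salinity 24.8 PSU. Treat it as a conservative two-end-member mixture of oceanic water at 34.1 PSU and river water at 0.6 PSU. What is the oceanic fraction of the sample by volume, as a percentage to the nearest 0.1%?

72.2%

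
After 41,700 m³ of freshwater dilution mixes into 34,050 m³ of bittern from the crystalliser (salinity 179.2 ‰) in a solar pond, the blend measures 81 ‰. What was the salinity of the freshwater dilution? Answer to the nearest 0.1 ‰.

0.8 ‰

Salt balance: 34,050×179.2 + 41,700×S = 75,750×81
6,101,760 + 41,700·S = 6,135,750
S = (6,135,750 − 6,101,760) / 41,700 = 0.8151 ‰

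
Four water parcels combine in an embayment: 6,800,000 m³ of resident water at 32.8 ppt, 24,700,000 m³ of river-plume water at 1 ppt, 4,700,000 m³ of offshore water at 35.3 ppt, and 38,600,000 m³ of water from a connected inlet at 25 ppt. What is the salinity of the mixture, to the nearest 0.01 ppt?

18.43 ppt

Total salt / total volume:
salt = 6,800,000×32.8 + 24,700,000×1 + 4,700,000×35.3 + 38,600,000×25 = 223,040,000 + 24,700,000 + 165,910,000 + 965,000,000 = 1,378,650,000
volume = 6,800,000 + 24,700,000 + 4,700,000 + 38,600,000 = 74,800,000 m³
S = 1,378,650,000 / 74,800,000 = 18.4311 ppt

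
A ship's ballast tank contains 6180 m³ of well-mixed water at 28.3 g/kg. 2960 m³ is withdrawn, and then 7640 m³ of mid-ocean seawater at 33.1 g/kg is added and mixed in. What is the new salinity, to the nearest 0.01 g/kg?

Remaining after removal: 3,220 m³ at 28.3 g/kg (salt = 91,126)
After addition: salt = 91,126 + 7,640×33.1 = 344,010; volume = 10,860 m³
S = 344,010 / 10,860 = 31.6768 g/kg

31.68 g/kg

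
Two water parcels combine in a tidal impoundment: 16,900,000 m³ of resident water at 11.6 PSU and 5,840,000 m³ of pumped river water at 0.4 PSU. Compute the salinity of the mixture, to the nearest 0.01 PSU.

Weighted by volume,
salt = 16,900,000×11.6 + 5,840,000×0.4 = 196,040,000 + 2,336,000 = 198,376,000
volume = 16,900,000 + 5,840,000 = 22,740,000 m³
S = 198,376,000 / 22,740,000 = 8.7237 PSU

8.72 PSU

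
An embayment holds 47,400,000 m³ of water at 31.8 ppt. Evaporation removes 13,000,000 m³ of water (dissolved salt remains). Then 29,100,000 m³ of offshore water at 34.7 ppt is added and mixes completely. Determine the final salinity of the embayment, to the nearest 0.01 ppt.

After evaporation: salt = 47,400,000×31.8 = 1,507,320,000; volume = 47,400,000 − 13,000,000 = 34,400,000 m³
After mixing: salt = 1,507,320,000 + 29,100,000×34.7 = 2,517,090,000; volume = 34,400,000 + 29,100,000 = 63,500,000 m³
S = 2,517,090,000 / 63,500,000 = 39.6392 ppt

39.64 ppt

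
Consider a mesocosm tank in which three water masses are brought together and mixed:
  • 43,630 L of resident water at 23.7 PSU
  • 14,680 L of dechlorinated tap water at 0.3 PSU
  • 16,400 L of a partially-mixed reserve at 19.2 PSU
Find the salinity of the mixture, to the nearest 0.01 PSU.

18.11 PSU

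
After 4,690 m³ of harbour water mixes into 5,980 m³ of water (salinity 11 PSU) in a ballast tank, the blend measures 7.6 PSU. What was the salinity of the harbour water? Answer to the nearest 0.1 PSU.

3.3 PSU

Salt balance: 5,980×11 + 4,690×S = 10,670×7.6
65,780 + 4,690·S = 81,092
S = (81,092 − 65,780) / 4,690 = 3.2648 PSU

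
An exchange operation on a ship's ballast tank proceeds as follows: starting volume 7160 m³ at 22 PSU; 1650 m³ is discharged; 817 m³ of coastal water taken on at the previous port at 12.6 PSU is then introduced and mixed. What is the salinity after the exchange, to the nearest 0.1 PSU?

20.8 PSU

Remaining after removal: 5,510 m³ at 22 PSU (salt = 121,220)
After addition: salt = 121,220 + 817×12.6 = 131,514.2; volume = 6,327 m³
S = 131,514.2 / 6,327 = 20.7862 PSU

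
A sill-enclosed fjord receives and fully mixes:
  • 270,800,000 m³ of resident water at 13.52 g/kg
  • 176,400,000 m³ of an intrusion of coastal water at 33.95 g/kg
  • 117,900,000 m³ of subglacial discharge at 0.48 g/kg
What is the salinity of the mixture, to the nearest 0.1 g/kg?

17.2 g/kg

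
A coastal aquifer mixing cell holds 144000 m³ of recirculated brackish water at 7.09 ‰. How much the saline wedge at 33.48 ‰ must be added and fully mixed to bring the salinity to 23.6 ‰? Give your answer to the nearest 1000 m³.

Salt balance: 144,000×7.09 + V×33.48 = (144,000+V)×23.6
1,020,960 + 33.48V = 3,398,400 + 23.6V
2,377,440 = 9.88V
V = 240,631.58 m³

241000 m³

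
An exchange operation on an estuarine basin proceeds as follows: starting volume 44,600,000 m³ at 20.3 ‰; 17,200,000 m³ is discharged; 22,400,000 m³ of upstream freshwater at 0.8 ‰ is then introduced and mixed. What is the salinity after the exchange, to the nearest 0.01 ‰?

11.53 ‰

Remaining after removal: 27,400,000 m³ at 20.3 ‰ (salt = 556,220,000)
After addition: salt = 556,220,000 + 22,400,000×0.8 = 574,140,000; volume = 49,800,000 m³
S = 574,140,000 / 49,800,000 = 11.5289 ‰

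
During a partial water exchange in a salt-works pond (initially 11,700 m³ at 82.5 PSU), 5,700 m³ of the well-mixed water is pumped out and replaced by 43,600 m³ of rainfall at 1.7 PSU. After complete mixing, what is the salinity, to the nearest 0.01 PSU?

Remaining after removal: 6,000 m³ at 82.5 PSU (salt = 495,000)
After addition: salt = 495,000 + 43,600×1.7 = 569,120; volume = 49,600 m³
S = 569,120 / 49,600 = 11.4742 PSU

11.47 PSU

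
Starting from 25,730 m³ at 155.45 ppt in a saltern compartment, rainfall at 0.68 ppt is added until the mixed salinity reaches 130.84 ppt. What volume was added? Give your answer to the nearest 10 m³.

Salt balance: 25,730×155.45 + V×0.68 = (25,730+V)×130.84
3,999,728.5 + 0.68V = 3,366,513.2 + 130.84V
633,215.3 = 130.16V
V = 4,864.9 m³

4860 m³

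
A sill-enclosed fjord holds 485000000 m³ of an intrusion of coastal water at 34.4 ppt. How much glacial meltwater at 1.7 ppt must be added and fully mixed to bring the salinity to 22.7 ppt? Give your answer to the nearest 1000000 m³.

Salt balance: 485,000,000×34.4 + V×1.7 = (485,000,000+V)×22.7
16,684,000,000 + 1.7V = 11,009,500,000 + 22.7V
5,674,500,000 = 21V
V = 270,214,285.71 m³

270000000 m³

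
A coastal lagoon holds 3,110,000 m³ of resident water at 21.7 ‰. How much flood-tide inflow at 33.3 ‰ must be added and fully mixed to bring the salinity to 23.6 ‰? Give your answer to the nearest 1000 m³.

Salt balance: 3,110,000×21.7 + V×33.3 = (3,110,000+V)×23.6
67,487,000 + 33.3V = 73,396,000 + 23.6V
5,909,000 = 9.7V
V = 609,175.26 m³

609000 m³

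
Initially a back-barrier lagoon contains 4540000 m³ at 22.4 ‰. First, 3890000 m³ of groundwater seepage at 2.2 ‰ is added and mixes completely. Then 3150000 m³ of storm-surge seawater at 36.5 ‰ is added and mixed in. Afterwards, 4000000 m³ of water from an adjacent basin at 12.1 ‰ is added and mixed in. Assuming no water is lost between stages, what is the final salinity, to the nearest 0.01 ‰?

17.56 ‰

Conserving salt mass:
Initial salt = 4,540,000×22.4 = 101,696,000
After stage 1: salt = 101,696,000 + 3,890,000×2.2 = 110,254,000; volume = 8,430,000 m³; S = 13.079 ‰
After stage 2: salt = 110,254,000 + 3,150,000×36.5 = 225,229,000; volume = 11,580,000 m³; S = 19.45 ‰
After stage 3: salt = 225,229,000 + 4,000,000×12.1 = 273,629,000; volume = 15,580,000 m³
S = 273,629,000 / 15,580,000 = 17.5628 ‰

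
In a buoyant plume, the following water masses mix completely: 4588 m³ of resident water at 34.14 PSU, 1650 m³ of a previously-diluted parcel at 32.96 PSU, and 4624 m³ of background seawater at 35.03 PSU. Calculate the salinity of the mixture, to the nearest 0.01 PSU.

34.34 PSU

By conservation of dissolved salt,
salt = 4,588×34.14 + 1,650×32.96 + 4,624×35.03 = 156,634.32 + 54,384 + 161,978.72 = 372,997.04
volume = 4,588 + 1,650 + 4,624 = 10,862 m³
S = 372,997.04 / 10,862 = 34.3396 PSU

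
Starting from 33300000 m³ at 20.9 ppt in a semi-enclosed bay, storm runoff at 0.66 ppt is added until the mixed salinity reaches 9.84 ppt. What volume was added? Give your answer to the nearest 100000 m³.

40100000 m³

Salt balance: 33,300,000×20.9 + V×0.66 = (33,300,000+V)×9.84
695,970,000 + 0.66V = 327,672,000 + 9.84V
368,298,000 = 9.18V
V = 40,119,607.84 m³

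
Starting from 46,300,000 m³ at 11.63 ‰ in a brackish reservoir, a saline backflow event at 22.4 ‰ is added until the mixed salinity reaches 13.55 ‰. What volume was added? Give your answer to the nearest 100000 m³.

Salt balance: 46,300,000×11.63 + V×22.4 = (46,300,000+V)×13.55
538,469,000 + 22.4V = 627,365,000 + 13.55V
88,896,000 = 8.85V
V = 10,044,745.76 m³

10000000 m³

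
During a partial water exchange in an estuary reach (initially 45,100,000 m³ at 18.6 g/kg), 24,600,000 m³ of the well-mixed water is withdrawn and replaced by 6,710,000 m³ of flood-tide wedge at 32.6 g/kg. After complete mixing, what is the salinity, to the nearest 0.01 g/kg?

Remaining after removal: 20,500,000 m³ at 18.6 g/kg (salt = 381,300,000)
After addition: salt = 381,300,000 + 6,710,000×32.6 = 600,046,000; volume = 27,210,000 m³
S = 600,046,000 / 27,210,000 = 22.0524 g/kg

22.05 g/kg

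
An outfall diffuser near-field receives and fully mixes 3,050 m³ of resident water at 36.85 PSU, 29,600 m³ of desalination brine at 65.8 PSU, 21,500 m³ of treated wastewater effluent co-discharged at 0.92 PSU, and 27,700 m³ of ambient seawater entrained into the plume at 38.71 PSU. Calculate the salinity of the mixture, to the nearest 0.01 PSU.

Conserving salt mass:
salt = 3,050×36.85 + 29,600×65.8 + 21,500×0.92 + 27,700×38.71 = 112,392.5 + 1,947,680 + 19,780 + 1,072,267 = 3,152,119.5
volume = 3,050 + 29,600 + 21,500 + 27,700 = 81,850 m³
S = 3,152,119.5 / 81,850 = 38.5109 PSU

38.51 PSU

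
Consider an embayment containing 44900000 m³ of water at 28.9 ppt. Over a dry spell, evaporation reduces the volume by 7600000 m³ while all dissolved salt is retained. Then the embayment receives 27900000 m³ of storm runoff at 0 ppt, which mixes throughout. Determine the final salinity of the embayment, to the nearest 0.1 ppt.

After evaporation: salt = 44,900,000×28.9 = 1,297,610,000; volume = 44,900,000 − 7,600,000 = 37,300,000 m³
After mixing: salt = 1,297,610,000 + 27,900,000×0 = 1,297,610,000; volume = 37,300,000 + 27,900,000 = 65,200,000 m³
S = 1,297,610,000 / 65,200,000 = 19.902 ppt

19.9 ppt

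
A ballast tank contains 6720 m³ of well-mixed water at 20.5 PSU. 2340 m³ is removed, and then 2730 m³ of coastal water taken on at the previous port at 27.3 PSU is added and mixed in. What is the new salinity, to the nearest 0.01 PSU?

Remaining after removal: 4,380 m³ at 20.5 PSU (salt = 89,790)
After addition: salt = 89,790 + 2,730×27.3 = 164,319; volume = 7,110 m³
S = 164,319 / 7,110 = 23.111 PSU

23.11 PSU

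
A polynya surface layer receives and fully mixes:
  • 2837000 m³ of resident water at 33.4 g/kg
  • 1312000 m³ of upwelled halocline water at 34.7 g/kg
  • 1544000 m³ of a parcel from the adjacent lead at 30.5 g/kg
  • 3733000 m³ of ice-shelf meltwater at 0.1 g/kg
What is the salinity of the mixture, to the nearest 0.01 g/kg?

19.92 g/kg

Salt balance:
salt = 2,837,000×33.4 + 1,312,000×34.7 + 1,544,000×30.5 + 3,733,000×0.1 = 94,755,800 + 45,526,400 + 47,092,000 + 373,300 = 187,747,500
volume = 2,837,000 + 1,312,000 + 1,544,000 + 3,733,000 = 9,426,000 m³
S = 187,747,500 / 9,426,000 = 19.918 g/kg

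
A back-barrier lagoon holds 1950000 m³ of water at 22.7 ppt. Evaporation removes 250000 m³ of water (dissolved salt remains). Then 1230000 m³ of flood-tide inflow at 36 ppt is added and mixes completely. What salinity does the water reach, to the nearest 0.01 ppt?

After evaporation: salt = 1,950,000×22.7 = 44,265,000; volume = 1,950,000 − 250,000 = 1,700,000 m³
After mixing: salt = 44,265,000 + 1,230,000×36 = 88,545,000; volume = 1,700,000 + 1,230,000 = 2,930,000 m³
S = 88,545,000 / 2,930,000 = 30.2201 ppt

30.22 ppt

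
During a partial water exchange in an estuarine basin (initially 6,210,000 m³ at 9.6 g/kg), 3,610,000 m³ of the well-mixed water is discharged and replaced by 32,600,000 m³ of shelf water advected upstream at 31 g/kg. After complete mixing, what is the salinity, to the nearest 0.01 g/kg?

29.42 g/kg

Remaining after removal: 2,600,000 m³ at 9.6 g/kg (salt = 24,960,000)
After addition: salt = 24,960,000 + 32,600,000×31 = 1,035,560,000; volume = 35,200,000 m³
S = 1,035,560,000 / 35,200,000 = 29.4193 g/kg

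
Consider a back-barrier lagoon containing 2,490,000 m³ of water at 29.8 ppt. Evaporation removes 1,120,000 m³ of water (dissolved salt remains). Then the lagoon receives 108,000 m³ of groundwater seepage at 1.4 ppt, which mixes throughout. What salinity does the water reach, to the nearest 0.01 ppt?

50.31 ppt

After evaporation: salt = 2,490,000×29.8 = 74,202,000; volume = 2,490,000 − 1,120,000 = 1,370,000 m³
After mixing: salt = 74,202,000 + 108,000×1.4 = 74,353,200; volume = 1,370,000 + 108,000 = 1,478,000 m³
S = 74,353,200 / 1,478,000 = 50.3066 ppt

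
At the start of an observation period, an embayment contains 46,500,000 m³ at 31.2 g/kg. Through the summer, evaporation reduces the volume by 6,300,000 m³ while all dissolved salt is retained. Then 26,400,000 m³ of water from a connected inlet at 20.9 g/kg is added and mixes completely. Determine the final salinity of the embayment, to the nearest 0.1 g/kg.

After evaporation: salt = 46,500,000×31.2 = 1,450,800,000; volume = 46,500,000 − 6,300,000 = 40,200,000 m³
After mixing: salt = 1,450,800,000 + 26,400,000×20.9 = 2,002,560,000; volume = 40,200,000 + 26,400,000 = 66,600,000 m³
S = 2,002,560,000 / 66,600,000 = 30.0685 g/kg

30.1 g/kg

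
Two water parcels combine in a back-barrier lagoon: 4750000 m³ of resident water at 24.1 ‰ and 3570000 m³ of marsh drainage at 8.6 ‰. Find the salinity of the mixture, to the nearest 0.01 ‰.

Salt balance:
salt = 4,750,000×24.1 + 3,570,000×8.6 = 114,475,000 + 30,702,000 = 145,177,000
volume = 4,750,000 + 3,570,000 = 8,320,000 m³
S = 145,177,000 / 8,320,000 = 17.4492 ‰

17.45 ‰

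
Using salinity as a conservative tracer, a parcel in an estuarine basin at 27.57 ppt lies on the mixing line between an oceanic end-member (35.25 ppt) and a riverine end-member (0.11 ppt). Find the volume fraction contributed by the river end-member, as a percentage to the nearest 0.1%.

Let f be the freshwater fraction. Salt balance per unit volume:
f×0.11 + (1−f)×35.25 = 27.57
f = (35.25 − 27.57) / (35.25 − 0.11) = 7.68/35.14 = 0.2186

21.9%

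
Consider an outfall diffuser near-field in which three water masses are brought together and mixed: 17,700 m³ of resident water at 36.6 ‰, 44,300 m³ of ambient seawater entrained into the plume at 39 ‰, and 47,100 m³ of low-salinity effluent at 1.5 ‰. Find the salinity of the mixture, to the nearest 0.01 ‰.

22.42 ‰

Mass of salt is conserved:
salt = 17,700×36.6 + 44,300×39 + 47,100×1.5 = 647,820 + 1,727,700 + 70,650 = 2,446,170
volume = 17,700 + 44,300 + 47,100 = 109,100 m³
S = 2,446,170 / 109,100 = 22.4214 ‰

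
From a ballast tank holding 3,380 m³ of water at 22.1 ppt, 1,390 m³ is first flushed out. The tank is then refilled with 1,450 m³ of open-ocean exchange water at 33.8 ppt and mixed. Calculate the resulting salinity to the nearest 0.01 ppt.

27.03 ppt

Remaining after removal: 1,990 m³ at 22.1 ppt (salt = 43,979)
After addition: salt = 43,979 + 1,450×33.8 = 92,989; volume = 3,440 m³
S = 92,989 / 3,440 = 27.0317 ppt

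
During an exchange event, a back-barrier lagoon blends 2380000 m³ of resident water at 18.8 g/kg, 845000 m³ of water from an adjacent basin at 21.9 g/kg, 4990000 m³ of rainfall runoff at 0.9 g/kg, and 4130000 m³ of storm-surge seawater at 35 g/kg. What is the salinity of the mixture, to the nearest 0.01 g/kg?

Salt balance:
salt = 2,380,000×18.8 + 845,000×21.9 + 4,990,000×0.9 + 4,130,000×35 = 44,744,000 + 18,505,500 + 4,491,000 + 144,550,000 = 212,290,500
volume = 2,380,000 + 845,000 + 4,990,000 + 4,130,000 = 12,345,000 m³
S = 212,290,500 / 12,345,000 = 17.1965 g/kg

17.20 g/kg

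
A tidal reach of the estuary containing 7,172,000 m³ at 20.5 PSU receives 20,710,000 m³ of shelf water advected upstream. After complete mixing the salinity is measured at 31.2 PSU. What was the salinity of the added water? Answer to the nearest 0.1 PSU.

34.9 PSU

Salt balance: 7,172,000×20.5 + 20,710,000×S = 27,882,000×31.2
147,026,000 + 20,710,000·S = 869,918,400
S = (869,918,400 − 147,026,000) / 20,710,000 = 34.9055 PSU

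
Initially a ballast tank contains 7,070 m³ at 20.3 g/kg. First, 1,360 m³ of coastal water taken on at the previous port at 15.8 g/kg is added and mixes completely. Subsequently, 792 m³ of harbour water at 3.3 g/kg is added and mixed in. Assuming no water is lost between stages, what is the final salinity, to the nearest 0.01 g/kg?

Total salt / total volume:
Initial salt = 7,070×20.3 = 143,521
After stage 1: salt = 143,521 + 1,360×15.8 = 165,009; volume = 8,430 m³; S = 19.574 g/kg
After stage 2: salt = 165,009 + 792×3.3 = 167,622.6; volume = 9,222 m³
S = 167,622.6 / 9,222 = 18.1764 g/kg

18.18 g/kg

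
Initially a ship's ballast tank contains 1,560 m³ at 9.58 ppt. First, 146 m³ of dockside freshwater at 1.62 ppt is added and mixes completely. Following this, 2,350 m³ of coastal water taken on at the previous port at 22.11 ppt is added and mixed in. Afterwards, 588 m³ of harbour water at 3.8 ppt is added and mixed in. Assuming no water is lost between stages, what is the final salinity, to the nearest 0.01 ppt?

14.94 ppt

Salt balance:
Initial salt = 1,560×9.58 = 14,944.8
After stage 1: salt = 14,944.8 + 146×1.62 = 15,181.32; volume = 1,706 m³; S = 8.899 ppt
After stage 2: salt = 15,181.32 + 2,350×22.11 = 67,139.82; volume = 4,056 m³; S = 16.553 ppt
After stage 3: salt = 67,139.82 + 588×3.8 = 69,374.22; volume = 4,644 m³
S = 69,374.22 / 4,644 = 14.9385 ppt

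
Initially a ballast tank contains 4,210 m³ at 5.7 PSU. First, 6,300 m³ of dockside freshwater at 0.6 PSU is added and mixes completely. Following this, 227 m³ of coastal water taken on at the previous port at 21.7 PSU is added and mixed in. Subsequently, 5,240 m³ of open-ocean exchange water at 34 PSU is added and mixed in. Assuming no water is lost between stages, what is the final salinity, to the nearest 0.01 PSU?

Total salt / total volume:
Initial salt = 4,210×5.7 = 23,997
After stage 1: salt = 23,997 + 6,300×0.6 = 27,777; volume = 10,510 m³; S = 2.643 PSU
After stage 2: salt = 27,777 + 227×21.7 = 32,702.9; volume = 10,737 m³; S = 3.046 PSU
After stage 3: salt = 32,702.9 + 5,240×34 = 210,862.9; volume = 15,977 m³
S = 210,862.9 / 15,977 = 13.1979 PSU

13.20 PSU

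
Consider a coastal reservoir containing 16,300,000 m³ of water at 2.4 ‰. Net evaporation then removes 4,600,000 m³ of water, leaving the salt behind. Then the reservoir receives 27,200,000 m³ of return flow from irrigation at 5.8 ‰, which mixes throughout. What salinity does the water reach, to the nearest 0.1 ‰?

5.1 ‰

After evaporation: salt = 16,300,000×2.4 = 39,120,000; volume = 16,300,000 − 4,600,000 = 11,700,000 m³
After mixing: salt = 39,120,000 + 27,200,000×5.8 = 196,880,000; volume = 11,700,000 + 27,200,000 = 38,900,000 m³
S = 196,880,000 / 38,900,000 = 5.0612 ‰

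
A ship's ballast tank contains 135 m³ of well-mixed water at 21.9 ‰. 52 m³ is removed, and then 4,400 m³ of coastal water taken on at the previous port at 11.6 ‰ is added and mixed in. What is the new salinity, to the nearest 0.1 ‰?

11.8 ‰

Remaining after removal: 83 m³ at 21.9 ‰ (salt = 1,817.7)
After addition: salt = 1,817.7 + 4,400×11.6 = 52,857.7; volume = 4,483 m³
S = 52,857.7 / 4,483 = 11.7907 ‰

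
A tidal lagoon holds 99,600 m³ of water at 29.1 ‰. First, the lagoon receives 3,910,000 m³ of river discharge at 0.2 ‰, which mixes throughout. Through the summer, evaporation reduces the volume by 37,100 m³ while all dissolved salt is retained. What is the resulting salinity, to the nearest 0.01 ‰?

0.93 ‰

After mixing: salt = 99,600×29.1 + 3,910,000×0.2 = 3,680,360; volume = 4,009,600 m³
After evaporation: salt unchanged = 3,680,360; volume = 4,009,600 − 37,100 = 3,972,500 m³
S = 3,680,360 / 3,972,500 = 0.9265 ‰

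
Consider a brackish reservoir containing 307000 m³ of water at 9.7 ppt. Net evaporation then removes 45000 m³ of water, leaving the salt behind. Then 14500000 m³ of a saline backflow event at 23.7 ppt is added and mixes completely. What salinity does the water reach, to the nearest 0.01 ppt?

23.48 ppt

After evaporation: salt = 307,000×9.7 = 2,977,900; volume = 307,000 − 45,000 = 262,000 m³
After mixing: salt = 2,977,900 + 14,500,000×23.7 = 346,627,900; volume = 262,000 + 14,500,000 = 14,762,000 m³
S = 346,627,900 / 14,762,000 = 23.4811 ppt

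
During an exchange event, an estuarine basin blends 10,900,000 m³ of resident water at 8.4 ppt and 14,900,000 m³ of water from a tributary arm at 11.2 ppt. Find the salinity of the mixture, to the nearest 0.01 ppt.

10.02 ppt

Conserving salt mass:
salt = 10,900,000×8.4 + 14,900,000×11.2 = 91,560,000 + 166,880,000 = 258,440,000
volume = 10,900,000 + 14,900,000 = 25,800,000 m³
S = 258,440,000 / 25,800,000 = 10.0171 ppt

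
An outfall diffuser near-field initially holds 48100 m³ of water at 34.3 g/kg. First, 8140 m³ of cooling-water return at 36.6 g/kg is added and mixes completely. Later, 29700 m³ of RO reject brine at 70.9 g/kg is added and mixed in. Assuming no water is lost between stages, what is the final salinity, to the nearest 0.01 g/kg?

47.17 g/kg

Weighted by volume,
Initial salt = 48,100×34.3 = 1,649,830
After stage 1: salt = 1,649,830 + 8,140×36.6 = 1,947,754; volume = 56,240 m³; S = 34.633 g/kg
After stage 2: salt = 1,947,754 + 29,700×70.9 = 4,053,484; volume = 85,940 m³
S = 4,053,484 / 85,940 = 47.1664 g/kg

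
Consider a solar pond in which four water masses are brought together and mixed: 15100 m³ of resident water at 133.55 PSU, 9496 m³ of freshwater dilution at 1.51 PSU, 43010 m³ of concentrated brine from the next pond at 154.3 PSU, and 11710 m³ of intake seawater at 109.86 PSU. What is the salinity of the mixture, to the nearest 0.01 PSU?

125.50 PSU

Conserving salt mass:
salt = 15,100×133.55 + 9,496×1.51 + 43,010×154.3 + 11,710×109.86 = 2,016,605 + 14,338.96 + 6,636,443 + 1,286,460.6 = 9,953,847.56
volume = 15,100 + 9,496 + 43,010 + 11,710 = 79,316 m³
S = 9,953,847.56 / 79,316 = 125.4961 PSU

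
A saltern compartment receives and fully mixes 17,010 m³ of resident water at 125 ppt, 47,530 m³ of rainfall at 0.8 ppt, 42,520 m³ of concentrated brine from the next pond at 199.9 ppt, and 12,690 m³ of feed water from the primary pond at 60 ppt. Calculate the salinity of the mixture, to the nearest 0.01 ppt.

By conservation of dissolved salt,
salt = 17,010×125 + 47,530×0.8 + 42,520×199.9 + 12,690×60 = 2,126,250 + 38,024 + 8,499,748 + 761,400 = 11,425,422
volume = 17,010 + 47,530 + 42,520 + 12,690 = 119,750 m³
S = 11,425,422 / 119,750 = 95.4106 ppt

95.41 ppt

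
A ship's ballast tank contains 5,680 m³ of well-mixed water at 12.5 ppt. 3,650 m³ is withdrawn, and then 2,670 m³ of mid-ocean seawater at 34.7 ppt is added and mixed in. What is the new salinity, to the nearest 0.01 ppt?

25.11 ppt

Remaining after removal: 2,030 m³ at 12.5 ppt (salt = 25,375)
After addition: salt = 25,375 + 2,670×34.7 = 118,024; volume = 4,700 m³
S = 118,024 / 4,700 = 25.1115 ppt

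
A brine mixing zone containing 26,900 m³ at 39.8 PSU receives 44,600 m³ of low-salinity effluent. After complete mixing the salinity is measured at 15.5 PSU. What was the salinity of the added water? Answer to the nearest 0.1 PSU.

0.8 PSU

Salt balance: 26,900×39.8 + 44,600×S = 71,500×15.5
1,070,620 + 44,600·S = 1,108,250
S = (1,108,250 − 1,070,620) / 44,600 = 0.8437 PSU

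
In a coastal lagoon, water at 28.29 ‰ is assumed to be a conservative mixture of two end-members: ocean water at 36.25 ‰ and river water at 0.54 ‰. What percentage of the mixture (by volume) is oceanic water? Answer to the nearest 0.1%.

77.7%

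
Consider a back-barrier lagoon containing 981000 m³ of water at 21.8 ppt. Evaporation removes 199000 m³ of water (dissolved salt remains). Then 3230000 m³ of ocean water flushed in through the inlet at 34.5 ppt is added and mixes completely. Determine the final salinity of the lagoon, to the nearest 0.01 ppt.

33.11 ppt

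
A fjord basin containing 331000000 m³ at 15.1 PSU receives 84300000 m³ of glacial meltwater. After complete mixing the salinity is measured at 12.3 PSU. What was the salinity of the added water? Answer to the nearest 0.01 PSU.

Salt balance: 331,000,000×15.1 + 84,300,000×S = 415,300,000×12.3
4,998,100,000 + 84,300,000·S = 5,108,190,000
S = (5,108,190,000 − 4,998,100,000) / 84,300,000 = 1.3059 PSU

1.31 PSU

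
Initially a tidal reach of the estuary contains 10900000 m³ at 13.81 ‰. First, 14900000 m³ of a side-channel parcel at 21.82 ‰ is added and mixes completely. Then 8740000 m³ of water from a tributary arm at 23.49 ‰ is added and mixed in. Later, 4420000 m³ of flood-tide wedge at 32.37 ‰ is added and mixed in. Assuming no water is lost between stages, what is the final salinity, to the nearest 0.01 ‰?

21.15 ‰

Mass of salt is conserved:
Initial salt = 10,900,000×13.81 = 150,529,000
After stage 1: salt = 150,529,000 + 14,900,000×21.82 = 475,647,000; volume = 25,800,000 m³; S = 18.436 ‰
After stage 2: salt = 475,647,000 + 8,740,000×23.49 = 680,949,600; volume = 34,540,000 m³; S = 19.715 ‰
After stage 3: salt = 680,949,600 + 4,420,000×32.37 = 824,025,000; volume = 38,960,000 m³
S = 824,025,000 / 38,960,000 = 21.1505 ‰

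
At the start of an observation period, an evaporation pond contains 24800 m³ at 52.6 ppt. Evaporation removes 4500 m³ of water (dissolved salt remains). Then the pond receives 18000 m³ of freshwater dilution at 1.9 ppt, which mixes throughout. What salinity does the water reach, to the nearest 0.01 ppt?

After evaporation: salt = 24,800×52.6 = 1,304,480; volume = 24,800 − 4,500 = 20,300 m³
After mixing: salt = 1,304,480 + 18,000×1.9 = 1,338,680; volume = 20,300 + 18,000 = 38,300 m³
S = 1,338,680 / 38,300 = 34.9525 ppt

34.95 ppt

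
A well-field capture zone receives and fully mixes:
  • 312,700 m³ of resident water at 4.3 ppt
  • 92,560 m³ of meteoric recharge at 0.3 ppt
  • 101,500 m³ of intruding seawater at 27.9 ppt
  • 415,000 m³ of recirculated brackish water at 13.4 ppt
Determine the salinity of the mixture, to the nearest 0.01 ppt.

10.59 ppt

Weighted by volume,
salt = 312,700×4.3 + 92,560×0.3 + 101,500×27.9 + 415,000×13.4 = 1,344,610 + 27,768 + 2,831,850 + 5,561,000 = 9,765,228
volume = 312,700 + 92,560 + 101,500 + 415,000 = 921,760 m³
S = 9,765,228 / 921,760 = 10.5941 ppt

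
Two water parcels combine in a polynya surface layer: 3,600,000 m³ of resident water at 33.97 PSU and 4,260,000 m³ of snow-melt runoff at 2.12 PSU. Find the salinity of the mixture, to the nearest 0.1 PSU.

By conservation of dissolved salt,
salt = 3,600,000×33.97 + 4,260,000×2.12 = 122,292,000 + 9,031,200 = 131,323,200
volume = 3,600,000 + 4,260,000 = 7,860,000 m³
S = 131,323,200 / 7,860,000 = 16.708 PSU

16.7 PSU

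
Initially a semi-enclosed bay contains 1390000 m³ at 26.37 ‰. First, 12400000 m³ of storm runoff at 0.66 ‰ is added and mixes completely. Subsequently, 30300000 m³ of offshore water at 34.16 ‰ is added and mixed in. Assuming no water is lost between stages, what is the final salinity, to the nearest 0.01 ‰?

Weighted by volume,
Initial salt = 1,390,000×26.37 = 36,654,300
After stage 1: salt = 36,654,300 + 12,400,000×0.66 = 44,838,300; volume = 13,790,000 m³; S = 3.252 ‰
After stage 2: salt = 44,838,300 + 30,300,000×34.16 = 1,079,886,300; volume = 44,090,000 m³
S = 1,079,886,300 / 44,090,000 = 24.4928 ‰

24.49 ‰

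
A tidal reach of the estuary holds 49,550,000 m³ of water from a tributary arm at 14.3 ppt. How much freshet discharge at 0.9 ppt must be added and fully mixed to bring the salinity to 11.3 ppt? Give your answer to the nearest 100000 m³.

14300000 m³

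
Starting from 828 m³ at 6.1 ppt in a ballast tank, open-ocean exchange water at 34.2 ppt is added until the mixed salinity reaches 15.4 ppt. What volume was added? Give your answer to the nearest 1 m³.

Salt balance: 828×6.1 + V×34.2 = (828+V)×15.4
5,050.8 + 34.2V = 12,751.2 + 15.4V
7,700.4 = 18.8V
V = 409.6 m³

410 m³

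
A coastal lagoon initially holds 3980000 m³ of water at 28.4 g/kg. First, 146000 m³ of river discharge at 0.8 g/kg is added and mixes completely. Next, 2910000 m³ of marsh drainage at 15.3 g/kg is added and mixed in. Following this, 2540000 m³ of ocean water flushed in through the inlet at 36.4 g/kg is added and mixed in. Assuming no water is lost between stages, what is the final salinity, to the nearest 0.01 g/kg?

Conserving salt mass:
Initial salt = 3,980,000×28.4 = 113,032,000
After stage 1: salt = 113,032,000 + 146,000×0.8 = 113,148,800; volume = 4,126,000 m³; S = 27.423 g/kg
After stage 2: salt = 113,148,800 + 2,910,000×15.3 = 157,671,800; volume = 7,036,000 m³; S = 22.409 g/kg
After stage 3: salt = 157,671,800 + 2,540,000×36.4 = 250,127,800; volume = 9,576,000 m³
S = 250,127,800 / 9,576,000 = 26.1203 g/kg

26.12 g/kg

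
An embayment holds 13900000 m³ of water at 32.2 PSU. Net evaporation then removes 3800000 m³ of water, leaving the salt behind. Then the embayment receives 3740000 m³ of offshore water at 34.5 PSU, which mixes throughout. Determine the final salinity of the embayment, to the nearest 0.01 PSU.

After evaporation: salt = 13,900,000×32.2 = 447,580,000; volume = 13,900,000 − 3,800,000 = 10,100,000 m³
After mixing: salt = 447,580,000 + 3,740,000×34.5 = 576,610,000; volume = 10,100,000 + 3,740,000 = 13,840,000 m³
S = 576,610,000 / 13,840,000 = 41.6626 PSU

41.66 PSU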